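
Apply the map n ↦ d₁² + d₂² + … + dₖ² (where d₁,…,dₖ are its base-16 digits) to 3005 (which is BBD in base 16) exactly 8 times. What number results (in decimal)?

3005 = (11,11,13)_16 → 11² + 11² + 13² = 411
411 = (1,9,11)_16 → 1² + 9² + 11² = 203
203 = (12,11)_16 → 12² + 11² = 265
265 = (1,0,9)_16 → 1² + 0² + 9² = 82
82 = (5,2)_16 → 5² + 2² = 29
29 = (1,13)_16 → 1² + 13² = 170
170 = (10,10)_16 → 10² + 10² = 200
200 = (12,8)_16 → 12² + 8² = 208

208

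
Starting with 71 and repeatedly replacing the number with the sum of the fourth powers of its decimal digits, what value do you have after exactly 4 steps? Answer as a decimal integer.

8208

71 → 2402
2402 → 288
288 → 8208
8208 → 8208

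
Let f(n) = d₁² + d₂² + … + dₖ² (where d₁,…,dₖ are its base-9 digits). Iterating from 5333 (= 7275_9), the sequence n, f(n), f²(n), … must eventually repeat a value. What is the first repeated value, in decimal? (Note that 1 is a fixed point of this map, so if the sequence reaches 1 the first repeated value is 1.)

1

5333 = (7,2,7,5)_9 → 127
127 = (1,5,1)_9 → 27
27 = (3,0)_9 → 9
9 = (1,0)_9 → 1  — reached the fixed point 1.
1 → 1, so 1 is the first repeated value.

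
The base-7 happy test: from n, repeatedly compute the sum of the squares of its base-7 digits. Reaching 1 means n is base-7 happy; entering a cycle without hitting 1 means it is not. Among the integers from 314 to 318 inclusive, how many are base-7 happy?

314: 314 → 76 → 46 → 52 → 10 → 10  (repeats 10)
315: 315 → 45 → 45  (repeats 45)
316: 316 → 46 → 52 → 10 → 10  (repeats 10)
317: 317 → 49 → 1  (reaches 1)
318: 318 → 54 → 26 → 34 → 52 → 10 → 10  (repeats 10)
base-7 happy: 317

1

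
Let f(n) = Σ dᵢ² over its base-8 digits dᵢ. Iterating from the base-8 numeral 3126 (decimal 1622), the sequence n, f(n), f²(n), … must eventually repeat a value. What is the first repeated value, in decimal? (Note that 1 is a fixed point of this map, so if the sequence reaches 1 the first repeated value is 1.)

25

1622 = (3,1,2,6)_8 → 3² + 1² + 2² + 6² = 9 + 1 + 4 + 36 = 50
50 = (6,2)_8 → 6² + 2² = 36 + 4 = 40
40 = (5,0)_8 → 5² + 0² = 25 + 0 = 25
25 = (3,1)_8 → 3² + 1² = 9 + 1 = 10
10 = (1,2)_8 → 1² + 2² = 1 + 4 = 5
5 = (5)_8 → 5² = 25  — 25 already appeared earlier.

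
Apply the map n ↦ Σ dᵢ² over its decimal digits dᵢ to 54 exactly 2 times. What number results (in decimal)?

17

54 → 5² + 4² = 25 + 16 = 41
41 → 4² + 1² = 16 + 1 = 17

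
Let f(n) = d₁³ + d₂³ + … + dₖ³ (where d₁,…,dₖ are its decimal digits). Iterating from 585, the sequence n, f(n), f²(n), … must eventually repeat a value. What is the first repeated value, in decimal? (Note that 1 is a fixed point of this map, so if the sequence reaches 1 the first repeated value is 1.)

153

585 → 5³ + 8³ + 5³ = 125 + 512 + 125 = 762
762 → 7³ + 6³ + 2³ = 343 + 216 + 8 = 567
567 → 5³ + 6³ + 7³ = 125 + 216 + 343 = 684
684 → 6³ + 8³ + 4³ = 216 + 512 + 64 = 792
792 → 7³ + 9³ + 2³ = 343 + 729 + 8 = 1080
1080 → 1³ + 0³ + 8³ + 0³ = 1 + 0 + 512 + 0 = 513
513 → 5³ + 1³ + 3³ = 125 + 1 + 27 = 153
153 → 1³ + 5³ + 3³ = 1 + 125 + 27 = 153  — 153 already appeared earlier.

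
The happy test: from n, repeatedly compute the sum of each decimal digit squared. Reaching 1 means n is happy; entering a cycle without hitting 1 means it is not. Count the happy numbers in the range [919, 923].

919: 919 → 163 → 46 → 52 → 29 → 85 → 89 → 145 → 42 → 20 → 4 → 16 → 37 → 58 → 89  — not happy
920: 920 → 85 → 89 → 145 → 42 → 20 → 4 → 16 → 37 → 58 → 89  — not happy
921: 921 → 86 → 100 → 1  — happy
922: 922 → 89 → 145 → 42 → 20 → 4 → 16 → 37 → 58 → 89  — not happy
923: 923 → 94 → 97 → 130 → 10 → 1  — happy
happy: 921, 923

2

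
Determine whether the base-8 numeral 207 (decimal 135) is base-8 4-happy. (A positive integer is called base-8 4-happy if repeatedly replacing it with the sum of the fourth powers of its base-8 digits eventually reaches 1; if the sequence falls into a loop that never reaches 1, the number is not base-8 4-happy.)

base-8 4-happy

135 = (2,0,7)_8 → 2417
2417 = (4,5,6,1)_8 → 2178
2178 = (4,2,0,2)_8 → 288
288 = (4,4,0)_8 → 512
512 = (1,0,0,0)_8 → 1  — reached 1.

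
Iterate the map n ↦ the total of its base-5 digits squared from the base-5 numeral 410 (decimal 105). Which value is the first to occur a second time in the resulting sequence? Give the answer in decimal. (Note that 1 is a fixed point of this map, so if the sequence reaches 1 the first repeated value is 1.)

13

105 = (4,1,0)_5 → 4² + 1² + 0² = 17
17 = (3,2)_5 → 3² + 2² = 13
13 = (2,3)_5 → 2² + 3² = 13  — 13 already appeared earlier.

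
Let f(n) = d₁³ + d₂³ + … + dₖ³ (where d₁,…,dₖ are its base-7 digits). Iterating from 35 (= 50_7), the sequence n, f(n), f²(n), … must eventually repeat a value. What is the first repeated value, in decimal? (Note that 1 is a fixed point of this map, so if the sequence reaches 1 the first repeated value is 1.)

35

35 = (5,0)_7 → 5³ + 0³ = 125 + 0 = 125
125 = (2,3,6)_7 → 2³ + 3³ + 6³ = 8 + 27 + 216 = 251
251 = (5,0,6)_7 → 5³ + 0³ + 6³ = 125 + 0 + 216 = 341
341 = (6,6,5)_7 → 6³ + 6³ + 5³ = 216 + 216 + 125 = 557
557 = (1,4,2,4)_7 → 1³ + 4³ + 2³ + 4³ = 1 + 64 + 8 + 64 = 137
137 = (2,5,4)_7 → 2³ + 5³ + 4³ = 8 + 125 + 64 = 197
197 = (4,0,1)_7 → 4³ + 0³ + 1³ = 64 + 0 + 1 = 65
65 = (1,2,2)_7 → 1³ + 2³ + 2³ = 1 + 8 + 8 = 17
17 = (2,3)_7 → 2³ + 3³ = 8 + 27 = 35  — 35 already appeared earlier.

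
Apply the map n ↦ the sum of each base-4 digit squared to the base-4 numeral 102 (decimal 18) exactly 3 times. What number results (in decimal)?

18 = (1,0,2)_4 → 1² + 0² + 2² = 5
5 = (1,1)_4 → 1² + 1² = 2
2 = (2)_4 → 2² = 4

4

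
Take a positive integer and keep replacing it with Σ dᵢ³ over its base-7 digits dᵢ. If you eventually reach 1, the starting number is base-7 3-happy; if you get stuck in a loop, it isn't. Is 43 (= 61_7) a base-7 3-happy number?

not base-7 3-happy

43 = (6,1)_7 → 217
217 = (4,3,0)_7 → 91
91 = (1,6,0)_7 → 217  — 217 already seen; the sequence cycles without reaching 1.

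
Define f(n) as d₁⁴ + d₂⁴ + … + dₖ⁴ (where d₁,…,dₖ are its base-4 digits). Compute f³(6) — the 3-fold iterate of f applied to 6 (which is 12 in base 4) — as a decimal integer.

6 = (1,2)_4 → 17
17 = (1,0,1)_4 → 2
2 = (2)_4 → 16

16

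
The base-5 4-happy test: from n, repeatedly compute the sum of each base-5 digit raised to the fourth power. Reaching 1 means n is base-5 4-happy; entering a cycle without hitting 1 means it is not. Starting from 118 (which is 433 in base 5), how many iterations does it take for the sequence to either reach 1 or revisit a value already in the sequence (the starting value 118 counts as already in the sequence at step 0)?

118 = (4,3,3)_5 → 4⁴ + 3⁴ + 3⁴ = 418
418 = (3,1,3,3)_5 → 3⁴ + 1⁴ + 3⁴ + 3⁴ = 244
244 = (1,4,3,4)_5 → 1⁴ + 4⁴ + 3⁴ + 4⁴ = 594
594 = (4,3,3,4)_5 → 4⁴ + 3⁴ + 3⁴ + 4⁴ = 674
674 = (1,0,1,4,4)_5 → 1⁴ + 0⁴ + 1⁴ + 4⁴ + 4⁴ = 514
514 = (4,0,2,4)_5 → 4⁴ + 0⁴ + 2⁴ + 4⁴ = 528
528 = (4,1,0,3)_5 → 4⁴ + 1⁴ + 0⁴ + 3⁴ = 338
338 = (2,3,2,3)_5 → 2⁴ + 3⁴ + 2⁴ + 3⁴ = 194
194 = (1,2,3,4)_5 → 1⁴ + 2⁴ + 3⁴ + 4⁴ = 354
354 = (2,4,0,4)_5 → 2⁴ + 4⁴ + 0⁴ + 4⁴ = 528  — 528 repeats.
That took 10 steps.

10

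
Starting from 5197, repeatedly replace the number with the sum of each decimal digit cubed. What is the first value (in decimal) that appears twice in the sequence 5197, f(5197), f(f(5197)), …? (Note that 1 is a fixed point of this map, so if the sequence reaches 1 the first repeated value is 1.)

5197 → 5³ + 1³ + 9³ + 7³ = 125 + 1 + 729 + 343 = 1198
1198 → 1³ + 1³ + 9³ + 8³ = 1 + 1 + 729 + 512 = 1243
1243 → 1³ + 2³ + 4³ + 3³ = 1 + 8 + 64 + 27 = 100
100 → 1³ + 0³ + 0³ = 1 + 0 + 0 = 1  — reached the fixed point 1.
1 → 1, so 1 is the first repeated value.

1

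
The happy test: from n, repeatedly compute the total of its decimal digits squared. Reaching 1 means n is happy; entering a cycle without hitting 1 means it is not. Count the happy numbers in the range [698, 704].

1

698: 698 → 181 → 66 → 72 → 53 → 34 → 25 → 29 → 85 → 89 → 145 → 42 → 20 → 4 → 16 → 37 → 58 → 89  (repeats 89)
699: 699 → 198 → 146 → 53 → 34 → 25 → 29 → 85 → 89 → 145 → 42 → 20 → 4 → 16 → 37 → 58 → 89  (repeats 89)
700: 700 → 49 → 97 → 130 → 10 → 1  (reaches 1)
701: 701 → 50 → 25 → 29 → 85 → 89 → 145 → 42 → 20 → 4 → 16 → 37 → 58 → 89  (repeats 89)
702: 702 → 53 → 34 → 25 → 29 → 85 → 89 → 145 → 42 → 20 → 4 → 16 → 37 → 58 → 89  (repeats 89)
703: 703 → 58 → 89 → 145 → 42 → 20 → 4 → 16 → 37 → 58  (repeats 58)
704: 704 → 65 → 61 → 37 → 58 → 89 → 145 → 42 → 20 → 4 → 16 → 37  (repeats 37)
happy: 700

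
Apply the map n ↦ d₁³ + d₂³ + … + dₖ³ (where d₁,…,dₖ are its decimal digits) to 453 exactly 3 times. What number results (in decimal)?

453 → 216
216 → 225
225 → 141

141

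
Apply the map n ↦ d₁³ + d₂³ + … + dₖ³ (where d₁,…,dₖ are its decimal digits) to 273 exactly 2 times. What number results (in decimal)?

273 → 2³ + 7³ + 3³ = 8 + 343 + 27 = 378
378 → 3³ + 7³ + 8³ = 27 + 343 + 512 = 882

882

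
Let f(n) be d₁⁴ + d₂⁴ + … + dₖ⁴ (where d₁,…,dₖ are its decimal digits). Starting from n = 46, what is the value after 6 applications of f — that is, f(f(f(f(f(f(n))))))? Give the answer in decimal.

46 → 4⁴ + 6⁴ = 256 + 1296 = 1552
1552 → 1⁴ + 5⁴ + 5⁴ + 2⁴ = 1 + 625 + 625 + 16 = 1267
1267 → 1⁴ + 2⁴ + 6⁴ + 7⁴ = 1 + 16 + 1296 + 2401 = 3714
3714 → 3⁴ + 7⁴ + 1⁴ + 4⁴ = 81 + 2401 + 1 + 256 = 2739
2739 → 2⁴ + 7⁴ + 3⁴ + 9⁴ = 16 + 2401 + 81 + 6561 = 9059
9059 → 9⁴ + 0⁴ + 5⁴ + 9⁴ = 6561 + 0 + 625 + 6561 = 13747

13747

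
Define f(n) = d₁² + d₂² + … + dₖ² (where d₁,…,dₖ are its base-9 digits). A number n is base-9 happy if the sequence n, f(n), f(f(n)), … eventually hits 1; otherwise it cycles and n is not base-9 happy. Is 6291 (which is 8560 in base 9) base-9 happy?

base-9 happy

6291 = (8,5,6,0)_9 → 8² + 5² + 6² + 0² = 125
125 = (1,4,8)_9 → 1² + 4² + 8² = 81
81 = (1,0,0)_9 → 1² + 0² + 0² = 1  — reached 1.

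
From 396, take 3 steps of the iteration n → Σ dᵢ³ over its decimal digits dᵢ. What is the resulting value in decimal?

513

396 → 3³ + 9³ + 6³ = 27 + 729 + 216 = 972
972 → 9³ + 7³ + 2³ = 729 + 343 + 8 = 1080
1080 → 1³ + 0³ + 8³ + 0³ = 1 + 0 + 512 + 0 = 513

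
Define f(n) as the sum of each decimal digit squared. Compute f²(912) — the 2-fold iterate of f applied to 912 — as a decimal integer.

912 → 9² + 1² + 2² = 81 + 1 + 4 = 86
86 → 8² + 6² = 64 + 36 = 100

100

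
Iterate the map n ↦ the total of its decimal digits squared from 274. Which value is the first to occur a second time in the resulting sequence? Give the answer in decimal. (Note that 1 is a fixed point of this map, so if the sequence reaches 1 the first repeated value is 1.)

16

274 → 69
69 → 117
117 → 51
51 → 26
26 → 40
40 → 16
16 → 37
37 → 58
58 → 89
89 → 145
145 → 42
42 → 20
20 → 4
4 → 16  — 16 already appeared earlier.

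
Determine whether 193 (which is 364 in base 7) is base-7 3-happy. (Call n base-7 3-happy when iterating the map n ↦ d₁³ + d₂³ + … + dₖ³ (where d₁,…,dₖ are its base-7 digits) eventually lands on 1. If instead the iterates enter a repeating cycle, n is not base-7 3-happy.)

193 = (3,6,4)_7 → 3³ + 6³ + 4³ = 27 + 216 + 64 = 307
307 = (6,1,6)_7 → 6³ + 1³ + 6³ = 216 + 1 + 216 = 433
433 = (1,1,5,6)_7 → 1³ + 1³ + 5³ + 6³ = 1 + 1 + 125 + 216 = 343
343 = (1,0,0,0)_7 → 1³ + 0³ + 0³ + 0³ = 1 + 0 + 0 + 0 = 1  — reached 1.

base-7 3-happy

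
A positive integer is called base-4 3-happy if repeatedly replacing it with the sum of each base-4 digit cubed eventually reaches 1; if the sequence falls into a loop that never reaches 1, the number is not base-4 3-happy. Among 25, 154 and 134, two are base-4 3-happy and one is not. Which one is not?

134

25: 25 → 10 → 16 → 1  — reaches 1 (base-4 3-happy)
154: 154 → 25 → 10 → 16 → 1  — reaches 1 (base-4 3-happy)
134: 134 → 17 → 2 → 8 → 8  — repeats 8 (not base-4 3-happy)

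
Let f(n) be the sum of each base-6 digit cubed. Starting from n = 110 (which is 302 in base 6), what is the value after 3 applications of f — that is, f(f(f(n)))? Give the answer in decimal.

110 = (3,0,2)_6 → 3³ + 0³ + 2³ = 35
35 = (5,5)_6 → 5³ + 5³ = 250
250 = (1,0,5,4)_6 → 1³ + 0³ + 5³ + 4³ = 190

190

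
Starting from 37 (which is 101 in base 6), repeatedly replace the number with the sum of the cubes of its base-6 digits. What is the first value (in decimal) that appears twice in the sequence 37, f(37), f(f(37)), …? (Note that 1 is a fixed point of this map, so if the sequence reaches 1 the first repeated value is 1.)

9

37 = (1,0,1)_6 → 1³ + 0³ + 1³ = 2
2 = (2)_6 → 2³ = 8
8 = (1,2)_6 → 1³ + 2³ = 9
9 = (1,3)_6 → 1³ + 3³ = 28
28 = (4,4)_6 → 4³ + 4³ = 128
128 = (3,3,2)_6 → 3³ + 3³ + 2³ = 62
62 = (1,4,2)_6 → 1³ + 4³ + 2³ = 73
73 = (2,0,1)_6 → 2³ + 0³ + 1³ = 9  — 9 already appeared earlier.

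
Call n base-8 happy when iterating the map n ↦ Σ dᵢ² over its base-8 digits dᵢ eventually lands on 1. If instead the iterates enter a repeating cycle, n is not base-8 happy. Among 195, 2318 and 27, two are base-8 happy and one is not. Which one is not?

195: 195 → 18 → 8 → 1  — reaches 1 (base-8 happy)
2318: 2318 → 69 → 26 → 13 → 26  — repeats 26 (not base-8 happy)
27: 27 → 18 → 8 → 1  — reaches 1 (base-8 happy)

2318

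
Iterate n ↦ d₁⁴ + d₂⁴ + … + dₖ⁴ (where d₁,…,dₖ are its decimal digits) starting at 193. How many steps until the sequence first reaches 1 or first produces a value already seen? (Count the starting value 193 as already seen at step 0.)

193 → 1⁴ + 9⁴ + 3⁴ = 1 + 6561 + 81 = 6643
6643 → 6⁴ + 6⁴ + 4⁴ + 3⁴ = 1296 + 1296 + 256 + 81 = 2929
2929 → 2⁴ + 9⁴ + 2⁴ + 9⁴ = 16 + 6561 + 16 + 6561 = 13154
13154 → 1⁴ + 3⁴ + 1⁴ + 5⁴ + 4⁴ = 1 + 81 + 1 + 625 + 256 = 964
964 → 9⁴ + 6⁴ + 4⁴ = 6561 + 1296 + 256 = 8113
8113 → 8⁴ + 1⁴ + 1⁴ + 3⁴ = 4096 + 1 + 1 + 81 = 4179
4179 → 4⁴ + 1⁴ + 7⁴ + 9⁴ = 256 + 1 + 2401 + 6561 = 9219
9219 → 9⁴ + 2⁴ + 1⁴ + 9⁴ = 6561 + 16 + 1 + 6561 = 13139
13139 → 1⁴ + 3⁴ + 1⁴ + 3⁴ + 9⁴ = 1 + 81 + 1 + 81 + 6561 = 6725
6725 → 6⁴ + 7⁴ + 2⁴ + 5⁴ = 1296 + 2401 + 16 + 625 = 4338
4338 → 4⁴ + 3⁴ + 3⁴ + 8⁴ = 256 + 81 + 81 + 4096 = 4514
4514 → 4⁴ + 5⁴ + 1⁴ + 4⁴ = 256 + 625 + 1 + 256 = 1138
1138 → 1⁴ + 1⁴ + 3⁴ + 8⁴ = 1 + 1 + 81 + 4096 = 4179  — 4179 repeats.
That took 13 steps.

13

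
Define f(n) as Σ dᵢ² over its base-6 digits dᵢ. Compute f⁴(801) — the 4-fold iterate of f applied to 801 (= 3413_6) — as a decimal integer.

10

801 = (3,4,1,3)_6 → 35
35 = (5,5)_6 → 50
50 = (1,2,2)_6 → 9
9 = (1,3)_6 → 10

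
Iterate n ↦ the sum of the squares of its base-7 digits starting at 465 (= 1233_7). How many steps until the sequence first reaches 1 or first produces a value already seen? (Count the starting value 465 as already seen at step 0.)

6

465 = (1,2,3,3)_7 → 23
23 = (3,2)_7 → 13
13 = (1,6)_7 → 37
37 = (5,2)_7 → 29
29 = (4,1)_7 → 17
17 = (2,3)_7 → 13  — 13 repeats.
That took 6 steps.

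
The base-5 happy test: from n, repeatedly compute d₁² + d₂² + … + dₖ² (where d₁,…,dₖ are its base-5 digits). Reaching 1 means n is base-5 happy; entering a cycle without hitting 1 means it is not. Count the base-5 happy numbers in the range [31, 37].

31: 31 → 3 → 9 → 17 → 13 → 13  — not base-5 happy
32: 32 → 6 → 2 → 4 → 16 → 10 → 4  — not base-5 happy
33: 33 → 11 → 5 → 1  — base-5 happy
34: 34 → 18 → 18  — not base-5 happy
35: 35 → 5 → 1  — base-5 happy
36: 36 → 6 → 2 → 4 → 16 → 10 → 4  — not base-5 happy
37: 37 → 9 → 17 → 13 → 13  — not base-5 happy
base-5 happy: 33, 35

2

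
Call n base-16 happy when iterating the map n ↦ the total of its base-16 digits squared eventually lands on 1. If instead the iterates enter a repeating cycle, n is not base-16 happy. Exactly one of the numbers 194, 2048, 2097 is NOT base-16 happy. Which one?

194: 194 → 148 → 97 → 37 → 29 → 170 → 200 → 208 → 169 → 181 → 146 → 85 → 50 → 13 → 169  — repeats 169 (not base-16 happy)
2048: 2048 → 64 → 16 → 1  — reaches 1 (base-16 happy)
2097: 2097 → 74 → 116 → 65 → 17 → 2 → 4 → 16 → 1  — reaches 1 (base-16 happy)

194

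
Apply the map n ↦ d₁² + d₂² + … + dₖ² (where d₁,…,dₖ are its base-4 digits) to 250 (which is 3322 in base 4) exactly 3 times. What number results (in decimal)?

5

250 = (3,3,2,2)_4 → 26
26 = (1,2,2)_4 → 9
9 = (2,1)_4 → 5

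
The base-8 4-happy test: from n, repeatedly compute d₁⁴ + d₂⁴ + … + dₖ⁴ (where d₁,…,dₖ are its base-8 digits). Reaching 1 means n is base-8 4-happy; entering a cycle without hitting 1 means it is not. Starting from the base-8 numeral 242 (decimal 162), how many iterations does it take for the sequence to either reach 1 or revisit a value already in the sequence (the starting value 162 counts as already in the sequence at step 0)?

162 = (2,4,2)_8 → 2⁴ + 4⁴ + 2⁴ = 288
288 = (4,4,0)_8 → 4⁴ + 4⁴ + 0⁴ = 512
512 = (1,0,0,0)_8 → 1⁴ + 0⁴ + 0⁴ + 0⁴ = 1  — reached 1.
That took 3 steps.

3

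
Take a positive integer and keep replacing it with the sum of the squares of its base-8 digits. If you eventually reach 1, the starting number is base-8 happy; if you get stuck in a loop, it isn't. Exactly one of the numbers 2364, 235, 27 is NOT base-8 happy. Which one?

2364: 2364 → 97 → 18 → 8 → 1  — reaches 1 (base-8 happy)
235: 235 → 43 → 34 → 20 → 20  — repeats 20 (not base-8 happy)
27: 27 → 18 → 8 → 1  — reaches 1 (base-8 happy)

235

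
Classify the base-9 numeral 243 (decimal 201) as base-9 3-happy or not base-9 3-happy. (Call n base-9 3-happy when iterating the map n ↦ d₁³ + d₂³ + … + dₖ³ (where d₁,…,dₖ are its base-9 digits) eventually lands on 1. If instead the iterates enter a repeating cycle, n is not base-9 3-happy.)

base-9 3-happy

201 = (2,4,3)_9 → 2³ + 4³ + 3³ = 8 + 64 + 27 = 99
99 = (1,2,0)_9 → 1³ + 2³ + 0³ = 1 + 8 + 0 = 9
9 = (1,0)_9 → 1³ + 0³ = 1 + 0 = 1  — reached 1.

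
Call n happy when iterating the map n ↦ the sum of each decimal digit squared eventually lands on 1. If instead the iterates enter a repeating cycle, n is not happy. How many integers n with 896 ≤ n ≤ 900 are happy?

896: 896 → 181 → 66 → 72 → 53 → 34 → 25 → 29 → 85 → 89 → 145 → 42 → 20 → 4 → 16 → 37 → 58 → 89  (repeats 89)
897: 897 → 194 → 98 → 145 → 42 → 20 → 4 → 16 → 37 → 58 → 89 → 145  (repeats 145)
898: 898 → 209 → 85 → 89 → 145 → 42 → 20 → 4 → 16 → 37 → 58 → 89  (repeats 89)
899: 899 → 226 → 44 → 32 → 13 → 10 → 1  (reaches 1)
900: 900 → 81 → 65 → 61 → 37 → 58 → 89 → 145 → 42 → 20 → 4 → 16 → 37  (repeats 37)
happy: 899

1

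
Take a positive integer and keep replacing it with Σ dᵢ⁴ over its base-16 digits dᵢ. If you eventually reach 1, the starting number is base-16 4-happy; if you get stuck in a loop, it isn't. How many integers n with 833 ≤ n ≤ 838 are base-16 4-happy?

833: 833 → 338 → 642 → 4128 → 17 → 2 → 16 → 1  (reaches 1)
834: 834 → 353 → 1298 → 642 → 4128 → 17 → 2 → 16 → 1  (reaches 1)
835: 835 → 418 → 10017 → 2434 → 10673 → 21219 → 39138 → 49089 → 86003 → 101588 → 53650 → 35139 → 10994 → 60657 → 109778 → 59314 → 55474 → 47314 → 47314  (repeats 47314)
836: 836 → 593 → 642 → 4128 → 17 → 2 → 16 → 1  (reaches 1)
837: 837 → 962 → 20833 → 1923 → 6578 → 21219 → 39138 → 49089 → 86003 → 101588 → 53650 → 35139 → 10994 → 60657 → 109778 → 59314 → 55474 → 47314 → 47314  (repeats 47314)
838: 838 → 1633 → 2593 → 10017 → 2434 → 10673 → 21219 → 39138 → 49089 → 86003 → 101588 → 53650 → 35139 → 10994 → 60657 → 109778 → 59314 → 55474 → 47314 → 47314  (repeats 47314)
base-16 4-happy: 833, 834, 836

3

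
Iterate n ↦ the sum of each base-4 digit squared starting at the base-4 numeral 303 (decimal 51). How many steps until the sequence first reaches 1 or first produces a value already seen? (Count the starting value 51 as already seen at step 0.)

51 = (3,0,3)_4 → 3² + 0² + 3² = 9 + 0 + 9 = 18
18 = (1,0,2)_4 → 1² + 0² + 2² = 1 + 0 + 4 = 5
5 = (1,1)_4 → 1² + 1² = 1 + 1 = 2
2 = (2)_4 → 2² = 4
4 = (1,0)_4 → 1² + 0² = 1 + 0 = 1  — reached 1.
That took 5 steps.

5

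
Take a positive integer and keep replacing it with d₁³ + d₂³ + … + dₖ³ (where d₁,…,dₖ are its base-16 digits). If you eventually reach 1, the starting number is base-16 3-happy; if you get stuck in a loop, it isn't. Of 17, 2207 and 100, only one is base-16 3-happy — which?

100

17: 17 → 2 → 8 → 512 → 8  — repeats 8 (not base-16 3-happy)
2207: 2207 → 4616 → 521 → 737 → 2753 → 2729 → 2729  — repeats 2729 (not base-16 3-happy)
100: 100 → 280 → 514 → 16 → 1  — reaches 1 (base-16 3-happy)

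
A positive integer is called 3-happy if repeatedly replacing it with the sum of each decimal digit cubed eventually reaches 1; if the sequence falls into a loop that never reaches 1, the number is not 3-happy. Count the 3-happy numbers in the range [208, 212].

1

208: 208 → 520 → 133 → 55 → 250 → 133  — not 3-happy
209: 209 → 737 → 713 → 371 → 371  — not 3-happy
210: 210 → 9 → 729 → 1080 → 513 → 153 → 153  — not 3-happy
211: 211 → 10 → 1  — 3-happy
212: 212 → 17 → 344 → 155 → 251 → 134 → 92 → 737 → 713 → 371 → 371  — not 3-happy
3-happy: 211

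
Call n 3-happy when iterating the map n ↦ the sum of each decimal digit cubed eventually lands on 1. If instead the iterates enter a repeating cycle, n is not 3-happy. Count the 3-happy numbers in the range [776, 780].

1

776: 776 → 902 → 737 → 713 → 371 → 371  — not 3-happy
777: 777 → 1029 → 738 → 882 → 1032 → 36 → 243 → 99 → 1458 → 702 → 351 → 153 → 153  — not 3-happy
778: 778 → 1198 → 1243 → 100 → 1  — 3-happy
779: 779 → 1415 → 191 → 731 → 371 → 371  — not 3-happy
780: 780 → 855 → 762 → 567 → 684 → 792 → 1080 → 513 → 153 → 153  — not 3-happy
3-happy: 778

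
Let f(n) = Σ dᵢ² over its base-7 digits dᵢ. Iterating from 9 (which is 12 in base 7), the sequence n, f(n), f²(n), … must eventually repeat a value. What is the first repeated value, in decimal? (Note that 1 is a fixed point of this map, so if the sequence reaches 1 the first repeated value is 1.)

25

9 = (1,2)_7 → 1² + 2² = 5
5 = (5)_7 → 5² = 25
25 = (3,4)_7 → 3² + 4² = 25  — 25 already appeared earlier.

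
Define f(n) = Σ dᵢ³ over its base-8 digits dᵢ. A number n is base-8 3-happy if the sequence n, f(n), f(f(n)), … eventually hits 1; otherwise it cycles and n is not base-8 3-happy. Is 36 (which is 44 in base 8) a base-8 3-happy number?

36 = (4,4)_8 → 4³ + 4³ = 64 + 64 = 128
128 = (2,0,0)_8 → 2³ + 0³ + 0³ = 8 + 0 + 0 = 8
8 = (1,0)_8 → 1³ + 0³ = 1 + 0 = 1  — reached 1.

base-8 3-happy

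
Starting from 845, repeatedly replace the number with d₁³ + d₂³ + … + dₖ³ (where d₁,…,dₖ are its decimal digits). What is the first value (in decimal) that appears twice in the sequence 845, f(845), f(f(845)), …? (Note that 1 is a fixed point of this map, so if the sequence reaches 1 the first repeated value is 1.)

845 → 8³ + 4³ + 5³ = 512 + 64 + 125 = 701
701 → 7³ + 0³ + 1³ = 343 + 0 + 1 = 344
344 → 3³ + 4³ + 4³ = 27 + 64 + 64 = 155
155 → 1³ + 5³ + 5³ = 1 + 125 + 125 = 251
251 → 2³ + 5³ + 1³ = 8 + 125 + 1 = 134
134 → 1³ + 3³ + 4³ = 1 + 27 + 64 = 92
92 → 9³ + 2³ = 729 + 8 = 737
737 → 7³ + 3³ + 7³ = 343 + 27 + 343 = 713
713 → 7³ + 1³ + 3³ = 343 + 1 + 27 = 371
371 → 3³ + 7³ + 1³ = 27 + 343 + 1 = 371  — 371 already appeared earlier.

371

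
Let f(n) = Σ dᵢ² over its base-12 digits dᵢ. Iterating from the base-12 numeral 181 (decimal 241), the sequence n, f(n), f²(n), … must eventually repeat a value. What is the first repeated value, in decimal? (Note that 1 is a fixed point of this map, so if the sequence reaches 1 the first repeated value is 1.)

66

241 = (1,8,1)_12 → 1² + 8² + 1² = 1 + 64 + 1 = 66
66 = (5,6)_12 → 5² + 6² = 25 + 36 = 61
61 = (5,1)_12 → 5² + 1² = 25 + 1 = 26
26 = (2,2)_12 → 2² + 2² = 4 + 4 = 8
8 = (8)_12 → 8² = 64
64 = (5,4)_12 → 5² + 4² = 25 + 16 = 41
41 = (3,5)_12 → 3² + 5² = 9 + 25 = 34
34 = (2,10)_12 → 2² + 10² = 4 + 100 = 104
104 = (8,8)_12 → 8² + 8² = 64 + 64 = 128
128 = (10,8)_12 → 10² + 8² = 100 + 64 = 164
164 = (1,1,8)_12 → 1² + 1² + 8² = 1 + 1 + 64 = 66  — 66 already appeared earlier.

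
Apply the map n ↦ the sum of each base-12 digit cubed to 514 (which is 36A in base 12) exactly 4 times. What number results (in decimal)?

514 = (3,6,10)_12 → 3³ + 6³ + 10³ = 27 + 216 + 1000 = 1243
1243 = (8,7,7)_12 → 8³ + 7³ + 7³ = 512 + 343 + 343 = 1198
1198 = (8,3,10)_12 → 8³ + 3³ + 10³ = 512 + 27 + 1000 = 1539
1539 = (10,8,3)_12 → 10³ + 8³ + 3³ = 1000 + 512 + 27 = 1539

1539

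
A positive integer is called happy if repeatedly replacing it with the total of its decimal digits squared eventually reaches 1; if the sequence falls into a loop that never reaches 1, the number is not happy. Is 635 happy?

635 → 6² + 3² + 5² = 36 + 9 + 25 = 70
70 → 7² + 0² = 49 + 0 = 49
49 → 4² + 9² = 16 + 81 = 97
97 → 9² + 7² = 81 + 49 = 130
130 → 1² + 3² + 0² = 1 + 9 + 0 = 10
10 → 1² + 0² = 1 + 0 = 1  — reached 1.

happy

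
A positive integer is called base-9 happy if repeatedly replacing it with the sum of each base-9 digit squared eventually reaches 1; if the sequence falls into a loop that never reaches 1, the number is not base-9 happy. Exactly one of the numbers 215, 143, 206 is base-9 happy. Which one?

215: 215 → 93 → 11 → 5 → 25 → 53 → 89 → 65 → 53  — repeats 53 (not base-9 happy)
143: 143 → 101 → 9 → 1  — reaches 1 (base-9 happy)
206: 206 → 84 → 10 → 2 → 4 → 16 → 50 → 50  — repeats 50 (not base-9 happy)

143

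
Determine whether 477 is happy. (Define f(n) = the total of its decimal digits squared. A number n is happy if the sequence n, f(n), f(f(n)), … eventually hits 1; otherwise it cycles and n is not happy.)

477 → 114
114 → 18
18 → 65
65 → 61
61 → 37
37 → 58
58 → 89
89 → 145
145 → 42
42 → 20
20 → 4
4 → 16
16 → 37  — 37 already seen; the sequence cycles without reaching 1.

not happy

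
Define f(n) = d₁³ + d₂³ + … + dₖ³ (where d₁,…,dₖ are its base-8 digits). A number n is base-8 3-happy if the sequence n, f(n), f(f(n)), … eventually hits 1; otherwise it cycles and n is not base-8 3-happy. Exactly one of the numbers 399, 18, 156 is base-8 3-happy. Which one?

18

399: 399 → 560 → 217 → 55 → 559 → 469 → 476 → 434 → 440 → 559  — repeats 559 (not base-8 3-happy)
18: 18 → 16 → 8 → 1  — reaches 1 (base-8 3-happy)
156: 156 → 99 → 92 → 92  — repeats 92 (not base-8 3-happy)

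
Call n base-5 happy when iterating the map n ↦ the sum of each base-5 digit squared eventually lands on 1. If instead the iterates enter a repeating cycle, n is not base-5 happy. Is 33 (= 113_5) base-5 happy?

33 = (1,1,3)_5 → 11
11 = (2,1)_5 → 5
5 = (1,0)_5 → 1  — reached 1.

base-5 happy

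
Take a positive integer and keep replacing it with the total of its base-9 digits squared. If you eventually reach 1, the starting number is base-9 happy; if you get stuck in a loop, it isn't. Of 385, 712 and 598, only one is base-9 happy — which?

385

385: 385 → 101 → 9 → 1  — reaches 1 (base-9 happy)
712: 712 → 114 → 46 → 26 → 68 → 74 → 68  — repeats 68 (not base-9 happy)
598: 598 → 74 → 68 → 74  — repeats 74 (not base-9 happy)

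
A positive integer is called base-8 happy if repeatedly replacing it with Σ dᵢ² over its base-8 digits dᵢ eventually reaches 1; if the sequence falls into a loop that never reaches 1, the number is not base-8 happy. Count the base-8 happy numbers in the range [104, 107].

104: 104 → 26 → 13 → 26  (repeats 26)
105: 105 → 27 → 18 → 8 → 1  (reaches 1)
106: 106 → 30 → 45 → 50 → 40 → 25 → 10 → 5 → 25  (repeats 25)
107: 107 → 35 → 25 → 10 → 5 → 25  (repeats 25)
base-8 happy: 105

1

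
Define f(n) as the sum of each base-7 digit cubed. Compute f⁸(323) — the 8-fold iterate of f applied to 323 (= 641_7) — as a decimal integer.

323 = (6,4,1)_7 → 6³ + 4³ + 1³ = 216 + 64 + 1 = 281
281 = (5,5,1)_7 → 5³ + 5³ + 1³ = 125 + 125 + 1 = 251
251 = (5,0,6)_7 → 5³ + 0³ + 6³ = 125 + 0 + 216 = 341
341 = (6,6,5)_7 → 6³ + 6³ + 5³ = 216 + 216 + 125 = 557
557 = (1,4,2,4)_7 → 1³ + 4³ + 2³ + 4³ = 1 + 64 + 8 + 64 = 137
137 = (2,5,4)_7 → 2³ + 5³ + 4³ = 8 + 125 + 64 = 197
197 = (4,0,1)_7 → 4³ + 0³ + 1³ = 64 + 0 + 1 = 65
65 = (1,2,2)_7 → 1³ + 2³ + 2³ = 1 + 8 + 8 = 17

17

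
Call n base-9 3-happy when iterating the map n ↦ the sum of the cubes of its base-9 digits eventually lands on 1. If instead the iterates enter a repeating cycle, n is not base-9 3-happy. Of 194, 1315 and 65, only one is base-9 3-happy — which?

1315

194: 194 → 160 → 856 → 128 → 134 → 638 → 1198 → 470 → 476 → 980 → 540 → 432 → 152 → 856  — repeats 856 (not base-9 3-happy)
1315: 1315 → 353 → 99 → 9 → 1  — reaches 1 (base-9 3-happy)
65: 65 → 351 → 91 → 3 → 27 → 27  — repeats 27 (not base-9 3-happy)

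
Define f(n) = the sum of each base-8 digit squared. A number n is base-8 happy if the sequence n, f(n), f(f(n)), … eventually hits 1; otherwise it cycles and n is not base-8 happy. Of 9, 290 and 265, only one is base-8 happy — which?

9: 9 → 2 → 4 → 16 → 4  — repeats 4 (not base-8 happy)
290: 290 → 36 → 32 → 16 → 4 → 16  — repeats 16 (not base-8 happy)
265: 265 → 18 → 8 → 1  — reaches 1 (base-8 happy)

265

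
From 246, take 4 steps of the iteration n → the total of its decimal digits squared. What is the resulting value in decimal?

246 → 2² + 4² + 6² = 4 + 16 + 36 = 56
56 → 5² + 6² = 25 + 36 = 61
61 → 6² + 1² = 36 + 1 = 37
37 → 3² + 7² = 9 + 49 = 58

58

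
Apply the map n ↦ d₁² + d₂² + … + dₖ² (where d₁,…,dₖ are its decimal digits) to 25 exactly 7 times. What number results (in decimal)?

4

25 → 2² + 5² = 4 + 25 = 29
29 → 2² + 9² = 4 + 81 = 85
85 → 8² + 5² = 64 + 25 = 89
89 → 8² + 9² = 64 + 81 = 145
145 → 1² + 4² + 5² = 1 + 16 + 25 = 42
42 → 4² + 2² = 16 + 4 = 20
20 → 2² + 0² = 4 + 0 = 4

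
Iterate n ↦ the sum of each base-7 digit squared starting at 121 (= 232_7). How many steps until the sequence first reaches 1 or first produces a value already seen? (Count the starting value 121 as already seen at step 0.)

121 = (2,3,2)_7 → 17
17 = (2,3)_7 → 13
13 = (1,6)_7 → 37
37 = (5,2)_7 → 29
29 = (4,1)_7 → 17  — 17 repeats.
That took 5 steps.

5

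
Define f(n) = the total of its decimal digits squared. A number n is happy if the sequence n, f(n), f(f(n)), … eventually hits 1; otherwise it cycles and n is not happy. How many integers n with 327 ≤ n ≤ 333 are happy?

2

327: 327 → 62 → 40 → 16 → 37 → 58 → 89 → 145 → 42 → 20 → 4 → 16  — not happy
328: 328 → 77 → 98 → 145 → 42 → 20 → 4 → 16 → 37 → 58 → 89 → 145  — not happy
329: 329 → 94 → 97 → 130 → 10 → 1  — happy
330: 330 → 18 → 65 → 61 → 37 → 58 → 89 → 145 → 42 → 20 → 4 → 16 → 37  — not happy
331: 331 → 19 → 82 → 68 → 100 → 1  — happy
332: 332 → 22 → 8 → 64 → 52 → 29 → 85 → 89 → 145 → 42 → 20 → 4 → 16 → 37 → 58 → 89  — not happy
333: 333 → 27 → 53 → 34 → 25 → 29 → 85 → 89 → 145 → 42 → 20 → 4 → 16 → 37 → 58 → 89  — not happy
happy: 329, 331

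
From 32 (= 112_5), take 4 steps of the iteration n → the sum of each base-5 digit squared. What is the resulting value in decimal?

32 = (1,1,2)_5 → 1² + 1² + 2² = 1 + 1 + 4 = 6
6 = (1,1)_5 → 1² + 1² = 1 + 1 = 2
2 = (2)_5 → 2² = 4
4 = (4)_5 → 4² = 16

16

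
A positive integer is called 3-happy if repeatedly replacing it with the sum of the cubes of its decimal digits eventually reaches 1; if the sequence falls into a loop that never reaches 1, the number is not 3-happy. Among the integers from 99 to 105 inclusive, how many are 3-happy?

99: 99 → 1458 → 702 → 351 → 153 → 153  (repeats 153)
100: 100 → 1  (reaches 1)
101: 101 → 2 → 8 → 512 → 134 → 92 → 737 → 713 → 371 → 371  (repeats 371)
102: 102 → 9 → 729 → 1080 → 513 → 153 → 153  (repeats 153)
103: 103 → 28 → 520 → 133 → 55 → 250 → 133  (repeats 133)
104: 104 → 65 → 341 → 92 → 737 → 713 → 371 → 371  (repeats 371)
105: 105 → 126 → 225 → 141 → 66 → 432 → 99 → 1458 → 702 → 351 → 153 → 153  (repeats 153)
3-happy: 100

1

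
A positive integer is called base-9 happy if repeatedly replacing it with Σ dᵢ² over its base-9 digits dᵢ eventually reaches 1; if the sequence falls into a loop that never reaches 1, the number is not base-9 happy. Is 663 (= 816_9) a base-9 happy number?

663 = (8,1,6)_9 → 8² + 1² + 6² = 64 + 1 + 36 = 101
101 = (1,2,2)_9 → 1² + 2² + 2² = 1 + 4 + 4 = 9
9 = (1,0)_9 → 1² + 0² = 1 + 0 = 1  — reached 1.

base-9 happy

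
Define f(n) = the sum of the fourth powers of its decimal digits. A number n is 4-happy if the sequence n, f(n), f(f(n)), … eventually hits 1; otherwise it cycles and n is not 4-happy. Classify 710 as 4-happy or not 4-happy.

not 4-happy

710 → 2402
2402 → 288
288 → 8208
8208 → 8208  — 8208 already seen; the sequence cycles without reaching 1.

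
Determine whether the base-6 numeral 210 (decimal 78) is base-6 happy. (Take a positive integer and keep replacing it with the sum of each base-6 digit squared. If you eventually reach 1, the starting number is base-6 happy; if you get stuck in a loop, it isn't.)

not base-6 happy

78 = (2,1,0)_6 → 5
5 = (5)_6 → 25
25 = (4,1)_6 → 17
17 = (2,5)_6 → 29
29 = (4,5)_6 → 41
41 = (1,0,5)_6 → 26
26 = (4,2)_6 → 20
20 = (3,2)_6 → 13
13 = (2,1)_6 → 5  — 5 already seen; the sequence cycles without reaching 1.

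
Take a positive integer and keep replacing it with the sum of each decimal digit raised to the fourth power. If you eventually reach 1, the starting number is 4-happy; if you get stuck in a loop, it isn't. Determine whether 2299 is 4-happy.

2299 → 2⁴ + 2⁴ + 9⁴ + 9⁴ = 13154
13154 → 1⁴ + 3⁴ + 1⁴ + 5⁴ + 4⁴ = 964
964 → 9⁴ + 6⁴ + 4⁴ = 8113
8113 → 8⁴ + 1⁴ + 1⁴ + 3⁴ = 4179
4179 → 4⁴ + 1⁴ + 7⁴ + 9⁴ = 9219
9219 → 9⁴ + 2⁴ + 1⁴ + 9⁴ = 13139
13139 → 1⁴ + 3⁴ + 1⁴ + 3⁴ + 9⁴ = 6725
6725 → 6⁴ + 7⁴ + 2⁴ + 5⁴ = 4338
4338 → 4⁴ + 3⁴ + 3⁴ + 8⁴ = 4514
4514 → 4⁴ + 5⁴ + 1⁴ + 4⁴ = 1138
1138 → 1⁴ + 1⁴ + 3⁴ + 8⁴ = 4179  — 4179 already seen; the sequence cycles without reaching 1.

not 4-happy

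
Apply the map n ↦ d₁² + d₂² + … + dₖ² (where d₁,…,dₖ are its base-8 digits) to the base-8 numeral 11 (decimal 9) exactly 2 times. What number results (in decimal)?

9 = (1,1)_8 → 2
2 = (2)_8 → 4

4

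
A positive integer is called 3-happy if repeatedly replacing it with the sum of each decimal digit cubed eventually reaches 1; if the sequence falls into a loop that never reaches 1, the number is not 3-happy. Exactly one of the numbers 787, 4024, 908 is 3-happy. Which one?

787: 787 → 1198 → 1243 → 100 → 1  — reaches 1 (3-happy)
4024: 4024 → 136 → 244 → 136  — repeats 136 (not 3-happy)
908: 908 → 1241 → 74 → 407 → 407  — repeats 407 (not 3-happy)

787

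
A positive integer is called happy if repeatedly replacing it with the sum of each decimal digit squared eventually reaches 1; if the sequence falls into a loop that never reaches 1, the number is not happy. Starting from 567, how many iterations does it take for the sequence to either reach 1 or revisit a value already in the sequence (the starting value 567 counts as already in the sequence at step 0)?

567 → 5² + 6² + 7² = 110
110 → 1² + 1² + 0² = 2
2 → 2² = 4
4 → 4² = 16
16 → 1² + 6² = 37
37 → 3² + 7² = 58
58 → 5² + 8² = 89
89 → 8² + 9² = 145
145 → 1² + 4² + 5² = 42
42 → 4² + 2² = 20
20 → 2² + 0² = 4  — 4 repeats.
That took 11 steps.

11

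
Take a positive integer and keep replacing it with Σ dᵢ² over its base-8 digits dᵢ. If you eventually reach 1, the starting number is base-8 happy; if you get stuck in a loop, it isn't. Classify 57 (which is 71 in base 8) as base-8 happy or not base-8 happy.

57 = (7,1)_8 → 50
50 = (6,2)_8 → 40
40 = (5,0)_8 → 25
25 = (3,1)_8 → 10
10 = (1,2)_8 → 5
5 = (5)_8 → 25  — 25 already seen; the sequence cycles without reaching 1.

not base-8 happy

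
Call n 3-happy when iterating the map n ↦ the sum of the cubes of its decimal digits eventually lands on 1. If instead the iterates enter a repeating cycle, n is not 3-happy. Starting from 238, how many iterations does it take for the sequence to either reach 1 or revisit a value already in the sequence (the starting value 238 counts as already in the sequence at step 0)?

238 → 2³ + 3³ + 8³ = 547
547 → 5³ + 4³ + 7³ = 532
532 → 5³ + 3³ + 2³ = 160
160 → 1³ + 6³ + 0³ = 217
217 → 2³ + 1³ + 7³ = 352
352 → 3³ + 5³ + 2³ = 160  — 160 repeats.
That took 6 steps.

6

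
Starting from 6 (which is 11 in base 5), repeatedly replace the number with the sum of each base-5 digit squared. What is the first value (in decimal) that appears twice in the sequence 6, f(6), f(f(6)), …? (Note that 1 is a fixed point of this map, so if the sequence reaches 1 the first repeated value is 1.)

6 = (1,1)_5 → 1² + 1² = 1 + 1 = 2
2 = (2)_5 → 2² = 4
4 = (4)_5 → 4² = 16
16 = (3,1)_5 → 3² + 1² = 9 + 1 = 10
10 = (2,0)_5 → 2² + 0² = 4 + 0 = 4  — 4 already appeared earlier.

4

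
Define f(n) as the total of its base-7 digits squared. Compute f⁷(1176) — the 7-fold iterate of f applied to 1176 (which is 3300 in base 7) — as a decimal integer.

1176 = (3,3,0,0)_7 → 3² + 3² + 0² + 0² = 18
18 = (2,4)_7 → 2² + 4² = 20
20 = (2,6)_7 → 2² + 6² = 40
40 = (5,5)_7 → 5² + 5² = 50
50 = (1,0,1)_7 → 1² + 0² + 1² = 2
2 = (2)_7 → 2² = 4
4 = (4)_7 → 4² = 16

16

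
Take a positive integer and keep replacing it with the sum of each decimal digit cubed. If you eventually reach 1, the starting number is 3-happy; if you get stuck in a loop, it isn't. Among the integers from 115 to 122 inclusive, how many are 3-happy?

115: 115 → 127 → 352 → 160 → 217 → 352  — not 3-happy
116: 116 → 218 → 521 → 134 → 92 → 737 → 713 → 371 → 371  — not 3-happy
117: 117 → 345 → 216 → 225 → 141 → 66 → 432 → 99 → 1458 → 702 → 351 → 153 → 153  — not 3-happy
118: 118 → 514 → 190 → 730 → 370 → 370  — not 3-happy
119: 119 → 731 → 371 → 371  — not 3-happy
120: 120 → 9 → 729 → 1080 → 513 → 153 → 153  — not 3-happy
121: 121 → 10 → 1  — 3-happy
122: 122 → 17 → 344 → 155 → 251 → 134 → 92 → 737 → 713 → 371 → 371  — not 3-happy
3-happy: 121

1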